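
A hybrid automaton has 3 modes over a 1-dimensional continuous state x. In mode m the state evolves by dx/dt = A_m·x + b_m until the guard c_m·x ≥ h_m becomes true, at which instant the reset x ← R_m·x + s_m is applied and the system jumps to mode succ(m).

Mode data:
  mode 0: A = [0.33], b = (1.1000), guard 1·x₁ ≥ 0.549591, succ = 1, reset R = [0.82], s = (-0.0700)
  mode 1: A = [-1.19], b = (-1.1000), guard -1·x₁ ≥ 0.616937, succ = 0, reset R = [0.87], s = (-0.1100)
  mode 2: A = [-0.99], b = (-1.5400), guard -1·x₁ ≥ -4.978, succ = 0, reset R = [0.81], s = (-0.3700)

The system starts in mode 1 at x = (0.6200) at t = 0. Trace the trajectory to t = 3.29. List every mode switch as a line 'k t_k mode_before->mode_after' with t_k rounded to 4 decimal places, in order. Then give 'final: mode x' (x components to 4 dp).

Mode 1: guard c·x = 0.6169 hit at Δt = 1.3564 (t = 1.3564), x⁻ = (-0.6169) → reset → x⁺ = (-0.6467), jump to mode 0
Mode 0: guard c·x = 0.5496 hit at Δt = 1.1161 (t = 2.4725), x⁻ = (0.5496) → reset → x⁺ = (0.3807), jump to mode 1
Mode 1: flow for 0.8175 to horizon, guard not reached → x = (-0.4310)

1 1.3564 1->0
2 2.4725 0->1
final: 1 -0.4310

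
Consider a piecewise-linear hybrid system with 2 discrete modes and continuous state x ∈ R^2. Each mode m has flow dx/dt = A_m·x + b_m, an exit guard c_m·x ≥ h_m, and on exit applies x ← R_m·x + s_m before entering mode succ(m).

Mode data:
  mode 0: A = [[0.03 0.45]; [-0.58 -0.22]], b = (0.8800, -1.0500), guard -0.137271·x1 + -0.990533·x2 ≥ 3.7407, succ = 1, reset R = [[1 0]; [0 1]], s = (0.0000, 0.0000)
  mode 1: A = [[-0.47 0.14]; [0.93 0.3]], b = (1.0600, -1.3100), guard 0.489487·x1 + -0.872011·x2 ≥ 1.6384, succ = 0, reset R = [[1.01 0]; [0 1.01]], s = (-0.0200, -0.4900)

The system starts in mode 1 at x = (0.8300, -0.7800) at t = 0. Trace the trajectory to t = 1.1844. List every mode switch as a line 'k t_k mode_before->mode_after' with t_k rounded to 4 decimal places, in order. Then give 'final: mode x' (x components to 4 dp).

1 0.6690 1->0
final: 0 1.1129 -2.3900

Mode 1: guard c·x = 1.6384 hit at Δt = 0.6690 (t = 0.6690), x⁻ = (1.1316, -1.2437) → reset → x⁺ = (1.1229, -1.7461), jump to mode 0
Mode 0: flow for 0.5154 to horizon, guard not reached → x = (1.1129, -2.3900)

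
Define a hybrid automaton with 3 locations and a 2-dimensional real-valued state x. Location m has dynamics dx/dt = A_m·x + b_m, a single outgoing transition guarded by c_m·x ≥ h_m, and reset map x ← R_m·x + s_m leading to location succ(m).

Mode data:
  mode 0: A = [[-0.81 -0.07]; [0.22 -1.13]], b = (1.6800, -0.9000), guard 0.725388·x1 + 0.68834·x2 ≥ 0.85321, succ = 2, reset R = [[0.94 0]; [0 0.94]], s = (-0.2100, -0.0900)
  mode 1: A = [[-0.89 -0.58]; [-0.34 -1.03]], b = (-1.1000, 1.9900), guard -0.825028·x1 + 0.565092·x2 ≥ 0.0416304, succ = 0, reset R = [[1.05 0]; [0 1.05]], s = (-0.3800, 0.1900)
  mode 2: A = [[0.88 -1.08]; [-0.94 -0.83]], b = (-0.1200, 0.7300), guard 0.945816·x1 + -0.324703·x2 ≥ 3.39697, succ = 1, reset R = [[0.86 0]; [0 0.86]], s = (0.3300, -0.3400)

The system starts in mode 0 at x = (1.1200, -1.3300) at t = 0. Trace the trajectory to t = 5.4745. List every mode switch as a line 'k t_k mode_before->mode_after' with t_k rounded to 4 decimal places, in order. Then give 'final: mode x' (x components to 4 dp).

1 1.3597 0->2
2 1.9759 2->1
3 3.1122 1->0
4 4.6836 0->2
final: 2 2.9474 -0.8990

Mode 0: guard c·x = 0.8532 hit at Δt = 1.3597 (t = 1.3597), x⁻ = (1.8074, -0.6651) → reset → x⁺ = (1.4889, -0.7152), jump to mode 2
Mode 2: guard c·x = 3.3970 hit at Δt = 0.6162 (t = 1.9759), x⁻ = (3.2041, -1.1285) → reset → x⁺ = (3.0856, -1.3105), jump to mode 1
Mode 1: guard c·x = 0.0416 hit at Δt = 1.1363 (t = 3.1122), x⁻ = (0.3730, 0.6182) → reset → x⁺ = (0.0116, 0.8391), jump to mode 0
Mode 0: guard c·x = 0.8532 hit at Δt = 1.5714 (t = 4.6836), x⁻ = (1.5005, -0.3418) → reset → x⁺ = (1.2005, -0.4113), jump to mode 2
Mode 2: flow for 0.7909 to horizon, guard not reached → x = (2.9474, -0.8990)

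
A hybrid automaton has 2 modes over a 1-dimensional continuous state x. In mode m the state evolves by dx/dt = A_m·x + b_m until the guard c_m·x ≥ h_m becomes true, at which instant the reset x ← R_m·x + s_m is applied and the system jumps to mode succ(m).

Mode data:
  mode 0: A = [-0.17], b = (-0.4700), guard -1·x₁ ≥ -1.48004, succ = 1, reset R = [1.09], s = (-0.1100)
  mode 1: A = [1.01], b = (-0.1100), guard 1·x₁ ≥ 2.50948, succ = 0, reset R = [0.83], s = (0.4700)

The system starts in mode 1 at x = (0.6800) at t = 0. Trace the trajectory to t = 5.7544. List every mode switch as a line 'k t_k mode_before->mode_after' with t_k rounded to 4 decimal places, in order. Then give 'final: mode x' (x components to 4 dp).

1 1.4217 1->0
2 2.7472 0->1
3 3.2851 1->0
4 4.6106 0->1
5 5.1485 1->0
final: 0 2.0324

Mode 1: guard c·x = 2.5095 hit at Δt = 1.4217 (t = 1.4217), x⁻ = (2.5095) → reset → x⁺ = (2.5529), jump to mode 0
Mode 0: guard c·x = -1.4800 hit at Δt = 1.3255 (t = 2.7472), x⁻ = (1.4800) → reset → x⁺ = (1.5032), jump to mode 1
Mode 1: guard c·x = 2.5095 hit at Δt = 0.5379 (t = 3.2851), x⁻ = (2.5095) → reset → x⁺ = (2.5529), jump to mode 0
Mode 0: guard c·x = -1.4800 hit at Δt = 1.3255 (t = 4.6106), x⁻ = (1.4800) → reset → x⁺ = (1.5032), jump to mode 1
Mode 1: guard c·x = 2.5095 hit at Δt = 0.5379 (t = 5.1485), x⁻ = (2.5095) → reset → x⁺ = (2.5529), jump to mode 0
Mode 0: flow for 0.6059 to horizon, guard not reached → x = (2.0324)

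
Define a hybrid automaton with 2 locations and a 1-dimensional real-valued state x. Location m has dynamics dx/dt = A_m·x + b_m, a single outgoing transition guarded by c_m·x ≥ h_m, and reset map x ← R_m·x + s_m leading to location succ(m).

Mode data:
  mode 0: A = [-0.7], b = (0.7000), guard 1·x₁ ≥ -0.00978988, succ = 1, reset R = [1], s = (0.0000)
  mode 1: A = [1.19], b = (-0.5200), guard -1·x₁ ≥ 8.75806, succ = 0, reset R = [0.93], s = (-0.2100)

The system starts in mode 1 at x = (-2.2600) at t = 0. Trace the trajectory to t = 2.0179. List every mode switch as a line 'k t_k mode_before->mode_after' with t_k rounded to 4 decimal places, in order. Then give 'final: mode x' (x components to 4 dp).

1 1.0307 1->0
final: 0 -3.6874

Mode 1: guard c·x = 8.7581 hit at Δt = 1.0307 (t = 1.0307), x⁻ = (-8.7581) → reset → x⁺ = (-8.3550), jump to mode 0
Mode 0: flow for 0.9872 to horizon, guard not reached → x = (-3.6874)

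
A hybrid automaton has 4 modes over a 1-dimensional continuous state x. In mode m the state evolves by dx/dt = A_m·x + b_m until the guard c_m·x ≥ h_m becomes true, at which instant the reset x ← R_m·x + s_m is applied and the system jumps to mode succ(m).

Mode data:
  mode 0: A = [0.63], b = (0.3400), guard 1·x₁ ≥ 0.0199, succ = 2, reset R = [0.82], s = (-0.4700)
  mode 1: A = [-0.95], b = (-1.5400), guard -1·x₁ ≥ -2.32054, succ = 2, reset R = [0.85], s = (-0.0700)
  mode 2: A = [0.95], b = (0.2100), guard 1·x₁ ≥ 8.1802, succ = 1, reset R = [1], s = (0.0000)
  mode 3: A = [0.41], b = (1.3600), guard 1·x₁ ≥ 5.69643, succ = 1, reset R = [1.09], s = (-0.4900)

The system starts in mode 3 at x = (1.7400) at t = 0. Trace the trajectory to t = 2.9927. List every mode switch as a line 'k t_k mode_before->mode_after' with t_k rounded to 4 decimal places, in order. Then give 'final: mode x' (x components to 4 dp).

Mode 3: guard c·x = 5.6964 hit at Δt = 1.4096 (t = 1.4096), x⁻ = (5.6964) → reset → x⁺ = (5.7191), jump to mode 1
Mode 1: guard c·x = -2.3205 hit at Δt = 0.6545 (t = 2.0641), x⁻ = (2.3205) → reset → x⁺ = (1.9025), jump to mode 2
Mode 2: flow for 0.9286 to horizon, guard not reached → x = (4.9096)

1 1.4096 3->1
2 2.0641 1->2
final: 2 4.9096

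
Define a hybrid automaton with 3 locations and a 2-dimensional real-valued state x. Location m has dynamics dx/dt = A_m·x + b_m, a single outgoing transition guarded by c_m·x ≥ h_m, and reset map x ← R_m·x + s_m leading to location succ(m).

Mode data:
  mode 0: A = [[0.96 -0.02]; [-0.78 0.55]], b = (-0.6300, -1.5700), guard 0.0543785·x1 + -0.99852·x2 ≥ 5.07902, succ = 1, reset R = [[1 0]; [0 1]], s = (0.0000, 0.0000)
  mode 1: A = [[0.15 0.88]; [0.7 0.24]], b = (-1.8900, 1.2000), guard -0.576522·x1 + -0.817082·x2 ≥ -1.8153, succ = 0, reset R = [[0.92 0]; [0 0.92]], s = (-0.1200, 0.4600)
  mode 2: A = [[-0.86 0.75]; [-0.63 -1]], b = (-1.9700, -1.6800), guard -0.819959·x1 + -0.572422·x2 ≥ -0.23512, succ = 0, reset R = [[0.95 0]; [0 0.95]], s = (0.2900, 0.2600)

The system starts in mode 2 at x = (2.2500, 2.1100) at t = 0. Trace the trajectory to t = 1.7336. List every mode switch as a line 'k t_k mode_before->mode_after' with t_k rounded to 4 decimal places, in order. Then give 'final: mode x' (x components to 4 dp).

1 0.7074 2->0
final: 0 0.8107 -2.8486

Mode 2: guard c·x = -0.2351 hit at Δt = 0.7074 (t = 0.7074), x⁻ = (0.4322, -0.2084) → reset → x⁺ = (0.7006, 0.0620), jump to mode 0
Mode 0: flow for 1.0262 to horizon, guard not reached → x = (0.8107, -2.8486)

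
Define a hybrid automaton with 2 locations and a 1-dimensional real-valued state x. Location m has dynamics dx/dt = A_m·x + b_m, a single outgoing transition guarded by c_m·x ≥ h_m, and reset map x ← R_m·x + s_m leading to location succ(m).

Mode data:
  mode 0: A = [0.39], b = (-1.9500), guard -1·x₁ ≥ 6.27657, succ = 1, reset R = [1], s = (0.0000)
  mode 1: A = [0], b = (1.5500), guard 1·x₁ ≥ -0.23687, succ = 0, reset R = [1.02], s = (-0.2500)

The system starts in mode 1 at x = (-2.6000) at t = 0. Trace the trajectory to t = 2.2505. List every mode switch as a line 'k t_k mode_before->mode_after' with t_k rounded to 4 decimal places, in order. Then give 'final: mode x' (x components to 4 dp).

1 1.5246 1->0
final: 0 -2.2887

Mode 1: guard c·x = -0.2369 hit at Δt = 1.5246 (t = 1.5246), x⁻ = (-0.2369) → reset → x⁺ = (-0.4916), jump to mode 0
Mode 0: flow for 0.7259 to horizon, guard not reached → x = (-2.2887)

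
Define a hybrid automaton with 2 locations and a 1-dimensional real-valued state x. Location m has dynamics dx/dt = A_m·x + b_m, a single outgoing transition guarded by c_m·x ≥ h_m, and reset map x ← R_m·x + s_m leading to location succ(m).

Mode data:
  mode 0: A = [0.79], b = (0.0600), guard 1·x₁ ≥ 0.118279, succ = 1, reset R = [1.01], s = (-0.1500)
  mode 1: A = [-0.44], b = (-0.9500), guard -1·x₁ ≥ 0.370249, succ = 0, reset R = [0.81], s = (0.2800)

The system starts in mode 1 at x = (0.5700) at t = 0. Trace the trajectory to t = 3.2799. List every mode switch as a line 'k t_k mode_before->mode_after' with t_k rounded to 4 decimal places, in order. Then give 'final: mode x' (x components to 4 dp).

1 0.9600 1->0
2 2.5332 0->1
3 2.9284 1->0
final: 0 -0.0020

Mode 1: guard c·x = 0.3702 hit at Δt = 0.9600 (t = 0.9600), x⁻ = (-0.3702) → reset → x⁺ = (-0.0199), jump to mode 0
Mode 0: guard c·x = 0.1183 hit at Δt = 1.5732 (t = 2.5332), x⁻ = (0.1183) → reset → x⁺ = (-0.0305), jump to mode 1
Mode 1: guard c·x = 0.3702 hit at Δt = 0.3952 (t = 2.9284), x⁻ = (-0.3702) → reset → x⁺ = (-0.0199), jump to mode 0
Mode 0: flow for 0.3515 to horizon, guard not reached → x = (-0.0020)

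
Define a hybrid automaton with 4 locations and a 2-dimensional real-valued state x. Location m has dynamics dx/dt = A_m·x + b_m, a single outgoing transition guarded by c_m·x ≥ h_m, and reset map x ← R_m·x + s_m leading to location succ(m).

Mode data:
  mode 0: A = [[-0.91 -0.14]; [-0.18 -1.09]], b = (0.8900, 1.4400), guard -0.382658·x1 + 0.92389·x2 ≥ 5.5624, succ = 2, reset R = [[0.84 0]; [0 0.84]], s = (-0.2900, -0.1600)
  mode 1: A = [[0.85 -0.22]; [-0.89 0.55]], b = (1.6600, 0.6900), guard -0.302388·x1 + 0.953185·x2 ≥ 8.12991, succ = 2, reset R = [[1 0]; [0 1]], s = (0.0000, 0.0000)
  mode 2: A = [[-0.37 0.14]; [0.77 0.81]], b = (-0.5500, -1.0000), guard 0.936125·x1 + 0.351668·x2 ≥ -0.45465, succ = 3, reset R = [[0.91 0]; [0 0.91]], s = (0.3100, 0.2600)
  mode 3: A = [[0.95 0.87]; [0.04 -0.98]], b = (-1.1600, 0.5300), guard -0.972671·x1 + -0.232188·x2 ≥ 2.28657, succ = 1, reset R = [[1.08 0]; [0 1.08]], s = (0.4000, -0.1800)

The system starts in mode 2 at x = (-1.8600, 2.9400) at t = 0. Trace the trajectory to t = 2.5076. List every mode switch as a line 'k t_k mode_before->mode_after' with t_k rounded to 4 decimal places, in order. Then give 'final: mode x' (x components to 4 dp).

Mode 2: guard c·x = -0.4546 hit at Δt = 0.5169 (t = 0.5169), x⁻ = (-1.6010, 2.9689) → reset → x⁺ = (-1.1469, 2.9617), jump to mode 3
Mode 3: guard c·x = 2.2866 hit at Δt = 1.4210 (t = 1.9379), x⁻ = (-2.6110, 1.0900) → reset → x⁺ = (-2.4199, 0.9972), jump to mode 1
Mode 1: flow for 0.5697 to horizon, guard not reached → x = (-3.0364, 3.4113)

1 0.5169 2->3
2 1.9379 3->1
final: 1 -3.0364 3.4113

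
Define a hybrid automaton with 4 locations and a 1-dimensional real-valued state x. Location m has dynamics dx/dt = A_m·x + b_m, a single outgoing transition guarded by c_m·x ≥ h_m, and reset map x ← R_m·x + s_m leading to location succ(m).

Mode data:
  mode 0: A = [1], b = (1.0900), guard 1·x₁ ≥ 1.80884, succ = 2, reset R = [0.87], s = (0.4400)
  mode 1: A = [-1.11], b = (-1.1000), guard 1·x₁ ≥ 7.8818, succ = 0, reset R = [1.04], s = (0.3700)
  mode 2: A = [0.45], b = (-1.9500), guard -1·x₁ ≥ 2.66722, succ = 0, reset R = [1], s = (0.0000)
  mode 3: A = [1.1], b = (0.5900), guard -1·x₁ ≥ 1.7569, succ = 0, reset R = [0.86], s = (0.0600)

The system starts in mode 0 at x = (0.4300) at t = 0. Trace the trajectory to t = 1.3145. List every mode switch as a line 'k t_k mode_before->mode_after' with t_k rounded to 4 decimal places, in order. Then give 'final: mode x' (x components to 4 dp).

Mode 0: guard c·x = 1.8088 hit at Δt = 0.6456 (t = 0.6456), x⁻ = (1.8088) → reset → x⁺ = (2.0137), jump to mode 2
Mode 2: flow for 0.6689 to horizon, guard not reached → x = (1.1990)

1 0.6456 0->2
final: 2 1.1990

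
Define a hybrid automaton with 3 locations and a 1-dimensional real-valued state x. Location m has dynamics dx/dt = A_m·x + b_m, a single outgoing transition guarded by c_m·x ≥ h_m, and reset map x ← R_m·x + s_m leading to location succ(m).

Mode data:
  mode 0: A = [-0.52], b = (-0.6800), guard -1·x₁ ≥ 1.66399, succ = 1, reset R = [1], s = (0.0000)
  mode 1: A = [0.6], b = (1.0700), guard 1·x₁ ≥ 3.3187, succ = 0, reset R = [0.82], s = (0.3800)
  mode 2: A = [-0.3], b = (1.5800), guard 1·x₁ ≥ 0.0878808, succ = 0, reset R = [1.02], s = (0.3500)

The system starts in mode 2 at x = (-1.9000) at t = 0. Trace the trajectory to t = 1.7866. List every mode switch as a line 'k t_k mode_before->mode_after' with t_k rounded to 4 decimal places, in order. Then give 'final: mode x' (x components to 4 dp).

Mode 2: guard c·x = 0.0879 hit at Δt = 1.0829 (t = 1.0829), x⁻ = (0.0879) → reset → x⁺ = (0.4396), jump to mode 0
Mode 0: flow for 0.7037 to horizon, guard not reached → x = (-0.0958)

1 1.0829 2->0
final: 0 -0.0958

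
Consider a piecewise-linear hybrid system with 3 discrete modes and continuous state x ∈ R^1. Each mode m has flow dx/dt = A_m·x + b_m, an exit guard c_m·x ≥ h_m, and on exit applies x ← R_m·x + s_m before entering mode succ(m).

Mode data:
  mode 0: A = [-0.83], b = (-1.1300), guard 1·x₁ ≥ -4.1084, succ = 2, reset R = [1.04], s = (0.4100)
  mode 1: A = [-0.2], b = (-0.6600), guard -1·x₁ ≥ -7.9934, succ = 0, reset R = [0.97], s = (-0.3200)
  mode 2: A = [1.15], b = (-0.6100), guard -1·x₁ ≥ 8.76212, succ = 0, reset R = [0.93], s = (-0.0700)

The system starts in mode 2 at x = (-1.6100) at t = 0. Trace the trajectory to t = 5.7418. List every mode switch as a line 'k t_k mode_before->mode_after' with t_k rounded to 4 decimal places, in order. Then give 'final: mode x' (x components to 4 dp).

Mode 2: guard c·x = 8.7621 hit at Δt = 1.2767 (t = 1.2767), x⁻ = (-8.7621) → reset → x⁺ = (-8.2188), jump to mode 0
Mode 0: guard c·x = -4.1084 hit at Δt = 1.1022 (t = 2.3789), x⁻ = (-4.1084) → reset → x⁺ = (-3.8627), jump to mode 2
Mode 2: guard c·x = 8.7621 hit at Δt = 0.6514 (t = 3.0303), x⁻ = (-8.7621) → reset → x⁺ = (-8.2188), jump to mode 0
Mode 0: guard c·x = -4.1084 hit at Δt = 1.1022 (t = 4.1325), x⁻ = (-4.1084) → reset → x⁺ = (-3.8627), jump to mode 2
Mode 2: guard c·x = 8.7621 hit at Δt = 0.6514 (t = 4.7840), x⁻ = (-8.7621) → reset → x⁺ = (-8.2188), jump to mode 0
Mode 0: flow for 0.9578 to horizon, guard not reached → x = (-4.4581)

1 1.2767 2->0
2 2.3789 0->2
3 3.0303 2->0
4 4.1325 0->2
5 4.7840 2->0
final: 0 -4.4581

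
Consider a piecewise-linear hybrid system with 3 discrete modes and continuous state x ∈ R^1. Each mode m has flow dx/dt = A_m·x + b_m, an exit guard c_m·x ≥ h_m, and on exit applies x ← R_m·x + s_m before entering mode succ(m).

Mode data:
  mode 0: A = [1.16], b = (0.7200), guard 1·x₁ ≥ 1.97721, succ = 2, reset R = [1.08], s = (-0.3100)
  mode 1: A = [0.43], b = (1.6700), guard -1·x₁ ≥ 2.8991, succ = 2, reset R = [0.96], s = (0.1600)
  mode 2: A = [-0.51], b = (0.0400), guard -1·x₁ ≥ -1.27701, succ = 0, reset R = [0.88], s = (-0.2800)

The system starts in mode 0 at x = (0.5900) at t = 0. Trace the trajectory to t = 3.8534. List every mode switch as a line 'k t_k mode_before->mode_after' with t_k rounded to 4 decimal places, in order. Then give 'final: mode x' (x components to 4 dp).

Mode 0: guard c·x = 1.9772 hit at Δt = 0.6582 (t = 0.6582), x⁻ = (1.9772) → reset → x⁺ = (1.8254), jump to mode 2
Mode 2: guard c·x = -1.2770 hit at Δt = 0.7387 (t = 1.3969), x⁻ = (1.2770) → reset → x⁺ = (0.8438), jump to mode 0
Mode 0: guard c·x = 1.9772 hit at Δt = 0.4942 (t = 1.8911), x⁻ = (1.9772) → reset → x⁺ = (1.8254), jump to mode 2
Mode 2: guard c·x = -1.2770 hit at Δt = 0.7387 (t = 2.6298), x⁻ = (1.2770) → reset → x⁺ = (0.8438), jump to mode 0
Mode 0: guard c·x = 1.9772 hit at Δt = 0.4942 (t = 3.1239), x⁻ = (1.9772) → reset → x⁺ = (1.8254), jump to mode 2
Mode 2: flow for 0.7295 to horizon, guard not reached → x = (1.2827)

1 0.6582 0->2
2 1.3969 2->0
3 1.8911 0->2
4 2.6298 2->0
5 3.1239 0->2
final: 2 1.2827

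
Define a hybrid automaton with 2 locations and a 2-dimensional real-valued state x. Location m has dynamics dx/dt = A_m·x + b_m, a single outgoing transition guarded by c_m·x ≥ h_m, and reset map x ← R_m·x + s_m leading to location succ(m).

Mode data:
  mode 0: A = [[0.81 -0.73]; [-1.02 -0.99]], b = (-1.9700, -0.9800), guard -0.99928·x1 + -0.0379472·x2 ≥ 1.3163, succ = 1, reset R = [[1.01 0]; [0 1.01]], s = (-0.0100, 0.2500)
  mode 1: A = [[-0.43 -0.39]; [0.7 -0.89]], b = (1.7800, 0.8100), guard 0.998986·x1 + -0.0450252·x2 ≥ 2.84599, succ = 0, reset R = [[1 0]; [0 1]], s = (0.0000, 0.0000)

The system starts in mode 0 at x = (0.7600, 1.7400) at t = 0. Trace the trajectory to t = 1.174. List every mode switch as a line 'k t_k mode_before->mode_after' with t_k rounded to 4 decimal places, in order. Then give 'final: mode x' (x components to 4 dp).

Mode 0: guard c·x = 1.3163 hit at Δt = 0.7383 (t = 0.7383), x⁻ = (-1.3370, 0.5192) → reset → x⁺ = (-1.3603, 0.7744), jump to mode 1
Mode 1: flow for 0.4357 to horizon, guard not reached → x = (-0.5217, 0.5896)

1 0.7383 0->1
final: 1 -0.5217 0.5896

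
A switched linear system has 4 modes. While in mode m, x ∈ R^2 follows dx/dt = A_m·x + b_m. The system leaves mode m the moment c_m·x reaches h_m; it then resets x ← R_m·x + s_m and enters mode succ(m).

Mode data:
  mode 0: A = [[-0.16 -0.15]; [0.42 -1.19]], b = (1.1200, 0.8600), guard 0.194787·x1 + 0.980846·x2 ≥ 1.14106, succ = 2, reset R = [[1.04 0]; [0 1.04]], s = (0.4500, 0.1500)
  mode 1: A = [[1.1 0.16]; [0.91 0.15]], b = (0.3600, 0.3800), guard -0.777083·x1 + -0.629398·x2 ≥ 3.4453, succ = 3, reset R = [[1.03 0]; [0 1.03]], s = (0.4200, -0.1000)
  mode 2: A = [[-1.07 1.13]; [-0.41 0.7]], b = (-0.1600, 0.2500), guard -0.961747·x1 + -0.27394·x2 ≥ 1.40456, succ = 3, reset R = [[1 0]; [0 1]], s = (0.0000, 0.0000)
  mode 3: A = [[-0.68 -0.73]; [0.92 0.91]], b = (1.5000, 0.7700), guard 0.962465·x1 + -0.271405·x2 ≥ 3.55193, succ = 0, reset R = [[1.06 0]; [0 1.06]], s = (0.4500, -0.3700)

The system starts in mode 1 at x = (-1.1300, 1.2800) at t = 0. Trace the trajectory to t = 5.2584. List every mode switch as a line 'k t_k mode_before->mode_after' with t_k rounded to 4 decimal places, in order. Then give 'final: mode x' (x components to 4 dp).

Mode 1: guard c·x = 3.4453 hit at Δt = 1.4401 (t = 1.4401), x⁻ = (-3.7932, -0.7907) → reset → x⁺ = (-3.4870, -0.9144), jump to mode 3
Mode 3: guard c·x = 3.5519 hit at Δt = 1.5637 (t = 3.0038), x⁻ = (2.4873, -4.2667) → reset → x⁺ = (3.0865, -4.8926), jump to mode 0
Mode 0: guard c·x = 1.1411 hit at Δt = 1.1904 (t = 4.1942), x⁻ = (4.0285, 0.3633) → reset → x⁺ = (4.6397, 0.5278), jump to mode 2
Mode 2: flow for 1.0642 to horizon, guard not reached → x = (1.3193, -0.4145)

1 1.4401 1->3
2 3.0038 3->0
3 4.1942 0->2
final: 2 1.3193 -0.4145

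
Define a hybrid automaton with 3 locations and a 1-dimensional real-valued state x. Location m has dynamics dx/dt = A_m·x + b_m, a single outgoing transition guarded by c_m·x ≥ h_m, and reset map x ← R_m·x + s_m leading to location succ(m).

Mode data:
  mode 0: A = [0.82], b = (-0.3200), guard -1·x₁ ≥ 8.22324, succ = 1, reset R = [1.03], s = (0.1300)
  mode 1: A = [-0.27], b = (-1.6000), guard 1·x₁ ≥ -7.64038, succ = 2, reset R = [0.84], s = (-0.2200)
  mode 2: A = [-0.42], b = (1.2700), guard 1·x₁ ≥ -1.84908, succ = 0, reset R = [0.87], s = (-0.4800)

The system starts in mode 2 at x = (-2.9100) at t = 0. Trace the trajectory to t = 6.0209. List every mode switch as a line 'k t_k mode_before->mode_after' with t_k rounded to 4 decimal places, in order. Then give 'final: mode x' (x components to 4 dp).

1 0.4690 2->0
2 1.9879 0->1
3 3.2553 1->2
4 4.8850 2->0
final: 0 -5.9016

Mode 2: guard c·x = -1.8491 hit at Δt = 0.4690 (t = 0.4690), x⁻ = (-1.8491) → reset → x⁺ = (-2.0887), jump to mode 0
Mode 0: guard c·x = 8.2232 hit at Δt = 1.5189 (t = 1.9879), x⁻ = (-8.2232) → reset → x⁺ = (-8.3399), jump to mode 1
Mode 1: guard c·x = -7.6404 hit at Δt = 1.2674 (t = 3.2553), x⁻ = (-7.6404) → reset → x⁺ = (-6.6379), jump to mode 2
Mode 2: guard c·x = -1.8491 hit at Δt = 1.6297 (t = 4.8850), x⁻ = (-1.8491) → reset → x⁺ = (-2.0887), jump to mode 0
Mode 0: flow for 1.1359 to horizon, guard not reached → x = (-5.9016)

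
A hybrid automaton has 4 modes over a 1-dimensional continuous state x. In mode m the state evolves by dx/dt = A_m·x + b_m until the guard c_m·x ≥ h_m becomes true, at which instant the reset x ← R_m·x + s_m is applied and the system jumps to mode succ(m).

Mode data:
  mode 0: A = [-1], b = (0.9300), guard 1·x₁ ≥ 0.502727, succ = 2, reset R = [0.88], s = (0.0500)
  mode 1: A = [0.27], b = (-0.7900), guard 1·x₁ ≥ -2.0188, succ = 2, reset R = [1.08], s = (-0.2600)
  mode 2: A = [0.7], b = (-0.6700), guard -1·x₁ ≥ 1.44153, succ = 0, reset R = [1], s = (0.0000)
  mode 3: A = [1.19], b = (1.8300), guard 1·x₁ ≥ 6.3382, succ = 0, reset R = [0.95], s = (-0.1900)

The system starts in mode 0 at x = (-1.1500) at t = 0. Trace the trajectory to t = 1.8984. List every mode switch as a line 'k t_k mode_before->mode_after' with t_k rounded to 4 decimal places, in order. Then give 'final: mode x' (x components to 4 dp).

1 1.5827 0->2
final: 2 0.3775

Mode 0: guard c·x = 0.5027 hit at Δt = 1.5827 (t = 1.5827), x⁻ = (0.5027) → reset → x⁺ = (0.4924), jump to mode 2
Mode 2: flow for 0.3157 to horizon, guard not reached → x = (0.3775)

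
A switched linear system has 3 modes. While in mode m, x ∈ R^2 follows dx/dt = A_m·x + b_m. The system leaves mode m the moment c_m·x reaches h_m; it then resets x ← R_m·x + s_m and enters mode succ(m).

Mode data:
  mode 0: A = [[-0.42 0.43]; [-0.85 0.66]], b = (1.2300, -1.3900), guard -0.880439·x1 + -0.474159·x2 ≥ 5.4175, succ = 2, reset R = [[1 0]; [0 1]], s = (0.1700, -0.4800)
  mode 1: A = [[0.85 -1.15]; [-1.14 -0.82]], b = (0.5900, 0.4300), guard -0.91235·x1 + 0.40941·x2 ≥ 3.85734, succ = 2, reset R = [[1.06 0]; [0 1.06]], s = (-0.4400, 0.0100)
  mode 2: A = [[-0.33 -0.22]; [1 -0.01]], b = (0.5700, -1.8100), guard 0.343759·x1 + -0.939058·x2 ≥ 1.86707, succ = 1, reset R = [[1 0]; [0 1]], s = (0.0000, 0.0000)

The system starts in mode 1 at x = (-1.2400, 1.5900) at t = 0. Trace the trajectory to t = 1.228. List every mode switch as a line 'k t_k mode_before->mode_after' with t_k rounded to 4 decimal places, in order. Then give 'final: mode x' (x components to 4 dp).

Mode 1: guard c·x = 3.8573 hit at Δt = 0.5797 (t = 0.5797), x⁻ = (-3.1835, 2.3275) → reset → x⁺ = (-3.8145, 2.4771), jump to mode 2
Mode 2: flow for 0.6483 to horizon, guard not reached → x = (-2.8355, -0.8712)

1 0.5797 1->2
final: 2 -2.8355 -0.8712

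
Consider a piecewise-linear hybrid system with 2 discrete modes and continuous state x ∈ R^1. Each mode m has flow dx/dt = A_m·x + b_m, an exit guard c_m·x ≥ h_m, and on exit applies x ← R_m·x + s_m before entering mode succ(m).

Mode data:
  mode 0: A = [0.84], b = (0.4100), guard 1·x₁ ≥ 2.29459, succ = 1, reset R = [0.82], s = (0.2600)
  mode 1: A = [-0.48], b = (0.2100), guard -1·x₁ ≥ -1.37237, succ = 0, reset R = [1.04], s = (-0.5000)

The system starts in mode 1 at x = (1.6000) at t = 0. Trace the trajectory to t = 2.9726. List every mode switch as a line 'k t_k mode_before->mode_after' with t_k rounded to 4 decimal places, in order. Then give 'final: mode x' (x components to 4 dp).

1 0.4540 1->0
2 1.2588 0->1
3 2.5096 1->0
final: 0 1.6002

Mode 1: guard c·x = -1.3724 hit at Δt = 0.4540 (t = 0.4540), x⁻ = (1.3724) → reset → x⁺ = (0.9273), jump to mode 0
Mode 0: guard c·x = 2.2946 hit at Δt = 0.8048 (t = 1.2588), x⁻ = (2.2946) → reset → x⁺ = (2.1416), jump to mode 1
Mode 1: guard c·x = -1.3724 hit at Δt = 1.2508 (t = 2.5096), x⁻ = (1.3724) → reset → x⁺ = (0.9273), jump to mode 0
Mode 0: flow for 0.4630 to horizon, guard not reached → x = (1.6002)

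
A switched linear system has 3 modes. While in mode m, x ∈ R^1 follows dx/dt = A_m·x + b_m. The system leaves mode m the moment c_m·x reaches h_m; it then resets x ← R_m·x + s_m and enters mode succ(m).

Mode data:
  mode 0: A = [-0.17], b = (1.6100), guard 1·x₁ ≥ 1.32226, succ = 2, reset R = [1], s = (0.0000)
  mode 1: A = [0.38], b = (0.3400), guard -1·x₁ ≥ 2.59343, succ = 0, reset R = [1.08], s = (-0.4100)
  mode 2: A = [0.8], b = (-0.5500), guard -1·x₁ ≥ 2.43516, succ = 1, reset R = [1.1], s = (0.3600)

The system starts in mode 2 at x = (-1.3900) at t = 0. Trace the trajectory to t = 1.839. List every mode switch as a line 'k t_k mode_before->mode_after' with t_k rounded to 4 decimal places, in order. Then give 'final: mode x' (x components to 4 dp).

Mode 2: guard c·x = 2.4352 hit at Δt = 0.5094 (t = 0.5094), x⁻ = (-2.4352) → reset → x⁺ = (-2.3187), jump to mode 1
Mode 1: guard c·x = 2.5934 hit at Δt = 0.4643 (t = 0.9737), x⁻ = (-2.5934) → reset → x⁺ = (-3.2109), jump to mode 0
Mode 0: flow for 0.8653 to horizon, guard not reached → x = (-1.4762)

1 0.5094 2->1
2 0.9737 1->0
final: 0 -1.4762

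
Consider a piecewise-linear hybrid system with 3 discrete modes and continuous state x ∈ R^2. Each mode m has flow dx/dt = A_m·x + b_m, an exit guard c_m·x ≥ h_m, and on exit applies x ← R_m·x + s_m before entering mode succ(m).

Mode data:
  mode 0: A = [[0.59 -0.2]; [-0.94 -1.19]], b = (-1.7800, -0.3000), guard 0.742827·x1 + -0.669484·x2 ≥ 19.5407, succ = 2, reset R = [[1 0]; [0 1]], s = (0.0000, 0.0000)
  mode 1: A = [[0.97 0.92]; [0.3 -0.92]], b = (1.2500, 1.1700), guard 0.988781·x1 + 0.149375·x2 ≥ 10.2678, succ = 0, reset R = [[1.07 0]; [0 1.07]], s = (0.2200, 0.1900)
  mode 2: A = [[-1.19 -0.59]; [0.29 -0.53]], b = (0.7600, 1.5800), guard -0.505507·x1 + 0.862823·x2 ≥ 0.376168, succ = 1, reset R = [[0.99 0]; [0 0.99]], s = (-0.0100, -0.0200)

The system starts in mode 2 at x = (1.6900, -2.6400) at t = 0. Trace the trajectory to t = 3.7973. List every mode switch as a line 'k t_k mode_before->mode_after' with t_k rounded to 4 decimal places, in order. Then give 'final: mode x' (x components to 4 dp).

1 1.5578 2->1
2 2.9147 1->0
final: 0 16.7867 -6.3911

Mode 2: guard c·x = 0.3762 hit at Δt = 1.5578 (t = 1.5578), x⁻ = (0.8355, 0.9255) → reset → x⁺ = (0.8171, 0.8962), jump to mode 1
Mode 1: guard c·x = 10.2678 hit at Δt = 1.3569 (t = 2.9147), x⁻ = (10.0249, 2.3793) → reset → x⁺ = (10.9466, 2.7358), jump to mode 0
Mode 0: flow for 0.8826 to horizon, guard not reached → x = (16.7867, -6.3911)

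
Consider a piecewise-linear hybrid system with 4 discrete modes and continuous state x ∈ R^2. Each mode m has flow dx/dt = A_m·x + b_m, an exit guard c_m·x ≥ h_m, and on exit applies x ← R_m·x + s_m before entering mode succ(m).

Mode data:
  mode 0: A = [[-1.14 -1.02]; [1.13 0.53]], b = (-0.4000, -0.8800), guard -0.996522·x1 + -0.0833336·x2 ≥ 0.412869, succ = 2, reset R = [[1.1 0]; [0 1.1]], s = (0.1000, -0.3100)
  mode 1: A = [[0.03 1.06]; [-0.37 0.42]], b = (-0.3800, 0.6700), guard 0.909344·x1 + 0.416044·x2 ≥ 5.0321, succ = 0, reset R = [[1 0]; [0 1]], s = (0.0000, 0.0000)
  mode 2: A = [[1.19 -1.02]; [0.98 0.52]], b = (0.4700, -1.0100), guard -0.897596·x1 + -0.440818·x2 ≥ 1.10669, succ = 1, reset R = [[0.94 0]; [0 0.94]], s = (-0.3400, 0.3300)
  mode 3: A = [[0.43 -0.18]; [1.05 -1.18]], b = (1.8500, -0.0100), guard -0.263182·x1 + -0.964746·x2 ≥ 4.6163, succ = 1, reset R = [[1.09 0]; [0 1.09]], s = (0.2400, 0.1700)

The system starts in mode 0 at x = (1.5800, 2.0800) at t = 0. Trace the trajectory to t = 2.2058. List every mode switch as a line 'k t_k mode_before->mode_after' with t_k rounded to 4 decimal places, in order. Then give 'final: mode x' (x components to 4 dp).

1 0.6618 0->2
2 1.1198 2->1
final: 1 1.3453 5.0427

Mode 0: guard c·x = 0.4129 hit at Δt = 0.6618 (t = 0.6618), x⁻ = (-0.6351, 2.6407) → reset → x⁺ = (-0.5986, 2.5947), jump to mode 2
Mode 2: guard c·x = 1.1067 hit at Δt = 0.4580 (t = 1.1198), x⁻ = (-2.2599, 2.0910) → reset → x⁺ = (-2.4643, 2.2955), jump to mode 1
Mode 1: flow for 1.0860 to horizon, guard not reached → x = (1.3453, 5.0427)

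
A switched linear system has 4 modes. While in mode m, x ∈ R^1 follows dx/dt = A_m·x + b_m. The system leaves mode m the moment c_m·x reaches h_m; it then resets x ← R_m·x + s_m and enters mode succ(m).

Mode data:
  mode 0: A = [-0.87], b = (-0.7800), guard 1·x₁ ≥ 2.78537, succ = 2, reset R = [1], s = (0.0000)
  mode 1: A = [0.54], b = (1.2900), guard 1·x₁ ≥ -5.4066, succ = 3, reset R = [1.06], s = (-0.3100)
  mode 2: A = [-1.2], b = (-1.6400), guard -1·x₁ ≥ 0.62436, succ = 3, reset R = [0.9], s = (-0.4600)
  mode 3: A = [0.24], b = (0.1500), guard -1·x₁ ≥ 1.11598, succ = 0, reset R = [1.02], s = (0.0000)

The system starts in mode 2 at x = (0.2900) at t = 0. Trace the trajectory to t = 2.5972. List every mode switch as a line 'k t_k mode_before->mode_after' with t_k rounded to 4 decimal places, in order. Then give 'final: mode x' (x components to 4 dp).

1 0.6690 2->3
2 1.5551 3->0
final: 0 -0.9942

Mode 2: guard c·x = 0.6244 hit at Δt = 0.6690 (t = 0.6690), x⁻ = (-0.6244) → reset → x⁺ = (-1.0219), jump to mode 3
Mode 3: guard c·x = 1.1160 hit at Δt = 0.8861 (t = 1.5551), x⁻ = (-1.1160) → reset → x⁺ = (-1.1383), jump to mode 0
Mode 0: flow for 1.0421 to horizon, guard not reached → x = (-0.9942)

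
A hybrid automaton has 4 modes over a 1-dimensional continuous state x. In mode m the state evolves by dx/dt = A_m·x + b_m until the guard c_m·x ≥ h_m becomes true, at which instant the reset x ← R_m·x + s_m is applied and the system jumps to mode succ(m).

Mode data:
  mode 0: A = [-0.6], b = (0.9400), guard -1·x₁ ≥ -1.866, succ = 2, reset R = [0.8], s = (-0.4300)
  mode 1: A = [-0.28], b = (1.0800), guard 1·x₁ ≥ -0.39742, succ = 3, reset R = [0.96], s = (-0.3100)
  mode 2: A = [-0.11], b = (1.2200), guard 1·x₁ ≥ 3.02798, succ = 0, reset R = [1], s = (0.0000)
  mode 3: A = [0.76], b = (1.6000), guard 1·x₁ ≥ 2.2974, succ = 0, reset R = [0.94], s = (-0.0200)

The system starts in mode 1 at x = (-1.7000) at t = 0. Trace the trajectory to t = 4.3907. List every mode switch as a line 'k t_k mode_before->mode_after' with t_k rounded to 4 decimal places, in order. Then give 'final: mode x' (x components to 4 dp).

1 0.9539 1->3
2 2.4486 3->0
3 3.5305 0->2
final: 2 1.9682

Mode 1: guard c·x = -0.3974 hit at Δt = 0.9539 (t = 0.9539), x⁻ = (-0.3974) → reset → x⁺ = (-0.6915), jump to mode 3
Mode 3: guard c·x = 2.2974 hit at Δt = 1.4947 (t = 2.4486), x⁻ = (2.2974) → reset → x⁺ = (2.1396), jump to mode 0
Mode 0: guard c·x = -1.8660 hit at Δt = 1.0819 (t = 3.5305), x⁻ = (1.8660) → reset → x⁺ = (1.0628), jump to mode 2
Mode 2: flow for 0.8602 to horizon, guard not reached → x = (1.9682)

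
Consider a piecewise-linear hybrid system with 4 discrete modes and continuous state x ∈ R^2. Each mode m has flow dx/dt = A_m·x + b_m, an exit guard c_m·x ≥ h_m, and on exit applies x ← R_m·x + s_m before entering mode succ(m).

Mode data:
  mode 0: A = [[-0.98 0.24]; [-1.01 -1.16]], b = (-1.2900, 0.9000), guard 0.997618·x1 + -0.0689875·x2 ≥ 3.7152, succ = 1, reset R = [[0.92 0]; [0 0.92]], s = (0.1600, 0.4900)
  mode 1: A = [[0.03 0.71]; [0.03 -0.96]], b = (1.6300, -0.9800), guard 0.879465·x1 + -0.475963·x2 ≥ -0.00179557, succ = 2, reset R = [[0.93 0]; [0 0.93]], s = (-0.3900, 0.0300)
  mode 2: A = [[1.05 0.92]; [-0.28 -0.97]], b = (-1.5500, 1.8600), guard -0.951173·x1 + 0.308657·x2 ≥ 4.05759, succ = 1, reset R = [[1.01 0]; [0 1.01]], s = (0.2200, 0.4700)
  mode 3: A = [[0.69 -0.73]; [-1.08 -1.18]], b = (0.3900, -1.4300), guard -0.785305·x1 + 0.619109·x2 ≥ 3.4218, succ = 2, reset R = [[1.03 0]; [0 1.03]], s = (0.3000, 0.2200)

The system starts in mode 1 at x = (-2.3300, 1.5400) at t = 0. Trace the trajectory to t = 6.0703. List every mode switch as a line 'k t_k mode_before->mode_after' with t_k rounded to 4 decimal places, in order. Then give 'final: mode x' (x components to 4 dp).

Mode 1: guard c·x = -0.0018 hit at Δt = 1.1343 (t = 1.1343), x⁻ = (-0.0983, -0.1778) → reset → x⁺ = (-0.4814, -0.1354), jump to mode 2
Mode 2: guard c·x = 4.0576 hit at Δt = 1.1580 (t = 2.2923), x⁻ = (-3.7192, 1.6846) → reset → x⁺ = (-3.5364, 2.1715), jump to mode 1
Mode 1: guard c·x = -0.0018 hit at Δt = 1.6924 (t = 3.9847), x⁻ = (-0.2311, -0.4232) → reset → x⁺ = (-0.6049, -0.3636), jump to mode 2
Mode 2: guard c·x = 4.0576 hit at Δt = 1.0174 (t = 5.0021), x⁻ = (-3.7836, 1.4862) → reset → x⁺ = (-3.6014, 1.9711), jump to mode 1
Mode 1: flow for 1.0682 to horizon, guard not reached → x = (-1.3140, 0.0090)

1 1.1343 1->2
2 2.2923 2->1
3 3.9847 1->2
4 5.0021 2->1
final: 1 -1.3140 0.0090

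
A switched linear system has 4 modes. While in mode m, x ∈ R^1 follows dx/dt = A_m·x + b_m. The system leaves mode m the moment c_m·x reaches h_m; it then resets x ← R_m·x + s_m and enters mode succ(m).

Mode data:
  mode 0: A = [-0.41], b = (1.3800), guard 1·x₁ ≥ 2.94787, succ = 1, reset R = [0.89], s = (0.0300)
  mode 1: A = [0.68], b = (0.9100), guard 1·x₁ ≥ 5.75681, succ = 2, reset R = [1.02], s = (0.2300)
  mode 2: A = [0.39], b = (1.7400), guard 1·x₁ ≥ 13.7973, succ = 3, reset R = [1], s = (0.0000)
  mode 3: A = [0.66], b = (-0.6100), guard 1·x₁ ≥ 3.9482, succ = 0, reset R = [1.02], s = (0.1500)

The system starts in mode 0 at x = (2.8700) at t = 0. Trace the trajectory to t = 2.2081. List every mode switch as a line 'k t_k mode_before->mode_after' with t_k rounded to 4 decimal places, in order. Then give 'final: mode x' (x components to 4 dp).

1 0.4167 0->1
2 1.2625 1->2
final: 2 10.8131

Mode 0: guard c·x = 2.9479 hit at Δt = 0.4167 (t = 0.4167), x⁻ = (2.9479) → reset → x⁺ = (2.6536), jump to mode 1
Mode 1: guard c·x = 5.7568 hit at Δt = 0.8458 (t = 1.2625), x⁻ = (5.7568) → reset → x⁺ = (6.1019), jump to mode 2
Mode 2: flow for 0.9456 to horizon, guard not reached → x = (10.8131)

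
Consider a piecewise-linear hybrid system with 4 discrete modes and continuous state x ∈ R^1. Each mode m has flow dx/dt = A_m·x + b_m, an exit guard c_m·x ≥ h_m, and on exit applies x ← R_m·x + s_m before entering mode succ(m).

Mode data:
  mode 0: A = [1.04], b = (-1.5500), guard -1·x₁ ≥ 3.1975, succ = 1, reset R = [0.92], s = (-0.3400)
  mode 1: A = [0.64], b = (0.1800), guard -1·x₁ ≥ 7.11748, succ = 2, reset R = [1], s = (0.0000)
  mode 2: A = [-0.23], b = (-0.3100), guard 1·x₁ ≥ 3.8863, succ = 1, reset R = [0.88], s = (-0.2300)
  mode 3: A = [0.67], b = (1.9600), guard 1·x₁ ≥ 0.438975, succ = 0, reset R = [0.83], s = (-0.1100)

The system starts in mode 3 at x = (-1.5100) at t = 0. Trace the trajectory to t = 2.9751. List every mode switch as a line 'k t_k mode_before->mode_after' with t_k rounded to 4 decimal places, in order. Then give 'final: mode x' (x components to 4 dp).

1 1.2923 3->0
2 2.5741 0->1
final: 1 -4.1596

Mode 3: guard c·x = 0.4390 hit at Δt = 1.2923 (t = 1.2923), x⁻ = (0.4390) → reset → x⁺ = (0.2543), jump to mode 0
Mode 0: guard c·x = 3.1975 hit at Δt = 1.2818 (t = 2.5741), x⁻ = (-3.1975) → reset → x⁺ = (-3.2817), jump to mode 1
Mode 1: flow for 0.4010 to horizon, guard not reached → x = (-4.1596)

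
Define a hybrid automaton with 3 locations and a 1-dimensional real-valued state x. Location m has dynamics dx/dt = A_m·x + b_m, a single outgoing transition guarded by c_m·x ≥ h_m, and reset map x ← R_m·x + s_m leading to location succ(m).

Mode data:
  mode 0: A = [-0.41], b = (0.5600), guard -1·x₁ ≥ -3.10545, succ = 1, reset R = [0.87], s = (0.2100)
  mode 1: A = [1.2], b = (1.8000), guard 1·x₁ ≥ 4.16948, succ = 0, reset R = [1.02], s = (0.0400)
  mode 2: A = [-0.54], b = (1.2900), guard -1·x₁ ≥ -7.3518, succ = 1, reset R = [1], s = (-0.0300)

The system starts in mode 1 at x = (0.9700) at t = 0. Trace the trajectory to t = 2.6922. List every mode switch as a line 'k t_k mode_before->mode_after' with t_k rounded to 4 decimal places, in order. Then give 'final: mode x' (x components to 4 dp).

1 0.6924 1->0
2 1.9615 0->1
3 2.1705 1->0
final: 0 3.7292

Mode 1: guard c·x = 4.1695 hit at Δt = 0.6924 (t = 0.6924), x⁻ = (4.1695) → reset → x⁺ = (4.2929), jump to mode 0
Mode 0: guard c·x = -3.1054 hit at Δt = 1.2691 (t = 1.9615), x⁻ = (3.1055) → reset → x⁺ = (2.9117), jump to mode 1
Mode 1: guard c·x = 4.1695 hit at Δt = 0.2090 (t = 2.1705), x⁻ = (4.1695) → reset → x⁺ = (4.2929), jump to mode 0
Mode 0: flow for 0.5217 to horizon, guard not reached → x = (3.7292)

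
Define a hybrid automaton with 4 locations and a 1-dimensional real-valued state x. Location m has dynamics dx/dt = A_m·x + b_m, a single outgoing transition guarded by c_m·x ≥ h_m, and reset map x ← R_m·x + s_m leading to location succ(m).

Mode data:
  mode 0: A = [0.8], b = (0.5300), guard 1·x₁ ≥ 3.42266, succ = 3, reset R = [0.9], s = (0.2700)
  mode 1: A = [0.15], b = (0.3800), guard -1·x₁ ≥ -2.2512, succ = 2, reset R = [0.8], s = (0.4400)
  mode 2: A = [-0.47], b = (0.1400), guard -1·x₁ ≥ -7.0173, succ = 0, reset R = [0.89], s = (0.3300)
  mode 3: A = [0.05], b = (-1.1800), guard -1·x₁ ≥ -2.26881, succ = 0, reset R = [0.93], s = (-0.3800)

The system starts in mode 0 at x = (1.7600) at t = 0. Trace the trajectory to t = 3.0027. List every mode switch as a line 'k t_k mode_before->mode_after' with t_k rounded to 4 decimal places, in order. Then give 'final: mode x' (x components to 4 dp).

1 0.6532 0->3
2 1.6939 3->0
3 2.3627 0->3
final: 3 2.6919

Mode 0: guard c·x = 3.4227 hit at Δt = 0.6532 (t = 0.6532), x⁻ = (3.4227) → reset → x⁺ = (3.3504), jump to mode 3
Mode 3: guard c·x = -2.2688 hit at Δt = 1.0407 (t = 1.6939), x⁻ = (2.2688) → reset → x⁺ = (1.7300), jump to mode 0
Mode 0: guard c·x = 3.4227 hit at Δt = 0.6688 (t = 2.3627), x⁻ = (3.4227) → reset → x⁺ = (3.3504), jump to mode 3
Mode 3: flow for 0.6400 to horizon, guard not reached → x = (2.6919)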